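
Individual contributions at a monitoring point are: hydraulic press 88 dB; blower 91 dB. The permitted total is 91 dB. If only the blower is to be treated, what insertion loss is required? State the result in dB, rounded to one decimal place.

The untreated sources together contribute 10^(88/10) = 6.310e+08, i.e. 88.00 dB.
To meet 91 dB overall, the treated blower may contribute at most 10^(91/10) − 6.310e+08 = 6.280e+08, i.e. 87.98 dB.
Required insertion loss = 91 − 87.98 = 3.02 dB.

3.0 dB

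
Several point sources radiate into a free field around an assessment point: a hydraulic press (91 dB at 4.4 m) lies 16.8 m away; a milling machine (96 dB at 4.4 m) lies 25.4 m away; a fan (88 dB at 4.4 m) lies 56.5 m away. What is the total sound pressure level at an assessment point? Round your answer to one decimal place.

83.2 dB

Propagate each source to the receiver with L = L_ref − 20·log₁₀(r/r_ref), then add intensities.
hydraulic press: 91 − 20·log₁₀(16.8/4.4) = 91 − 11.64 = 79.36 dB.
milling machine: 96 − 20·log₁₀(25.4/4.4) = 96 − 15.23 = 80.77 dB.
fan: 88 − 20·log₁₀(56.5/4.4) = 88 − 22.17 = 65.83 dB.
Σ 10^(L/10) = 2.096e+08 → L_total = 10·log₁₀(2.096e+08) = 83.21 dB.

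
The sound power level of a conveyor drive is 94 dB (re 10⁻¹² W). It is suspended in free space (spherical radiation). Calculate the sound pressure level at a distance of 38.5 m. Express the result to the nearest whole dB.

Free-field spherical radiation: L_p = L_w − 10·log₁₀(4π·r²), r = 38.5 m.
4π·r² = 1.863e+04 m², 10·log₁₀ of that is 42.701 dB.
L_p = 94 − 42.701 = 51.30 dB.

51 dB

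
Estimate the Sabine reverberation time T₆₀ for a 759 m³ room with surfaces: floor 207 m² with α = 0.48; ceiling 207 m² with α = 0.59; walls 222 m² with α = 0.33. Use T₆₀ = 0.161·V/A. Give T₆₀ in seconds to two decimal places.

0.41 s

A = Σ Sᵢαᵢ = 207·0.48 + 207·0.59 + 222·0.33 = 294.75 m².
T₆₀ = 0.161 × 759 / 294.75 = 0.415 s.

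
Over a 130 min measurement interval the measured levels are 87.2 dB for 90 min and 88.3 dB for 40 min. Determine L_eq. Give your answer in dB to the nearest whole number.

The energy average is taken in the linear domain: L_eq = 10·log₁₀[(Σ tᵢ·10^(Lᵢ/10))/T], T = 130 min.
Σ tᵢ·10^(Lᵢ/10) = 90·10^(87.2/10) + 40·10^(88.3/10) = 7.428e+10.
L_eq = 10·log₁₀(7.428e+10/130) = 87.57 dB.

88 dB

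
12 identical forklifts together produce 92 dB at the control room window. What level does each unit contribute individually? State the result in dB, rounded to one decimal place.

81.2 dB

Dividing the total intensity by 12 lowers the level by 10·log₁₀ 12 = 10.792 dB: L₁ = 92 − 10.792.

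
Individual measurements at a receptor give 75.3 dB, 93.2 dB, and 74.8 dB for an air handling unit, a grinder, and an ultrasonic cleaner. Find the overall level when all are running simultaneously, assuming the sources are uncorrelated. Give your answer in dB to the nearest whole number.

93 dB

Incoherent sources combine by intensity addition: L_total = 10·log₁₀(Σ 10^(L_i/10)).
Σ 10^(L/10) = 10^(75.3/10) + 10^(93.2/10) + 10^(74.8/10) = 2.153e+09.
L_total = 10·log₁₀(2.153e+09) = 93.33 dB.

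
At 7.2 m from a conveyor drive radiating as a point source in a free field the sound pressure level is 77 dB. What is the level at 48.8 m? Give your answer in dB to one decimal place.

For a point source, L₂ = L₁ − 20·log₁₀(r₂/r₁).
L₂ = 77 − 20·log₁₀(48.8/7.2) = 77 − 16.622 = 60.38 dB.

60.4 dB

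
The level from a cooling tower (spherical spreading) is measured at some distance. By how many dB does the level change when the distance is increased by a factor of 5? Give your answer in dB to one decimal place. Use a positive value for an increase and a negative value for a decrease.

A point source loses 6 dB per doubling of distance; generally ΔL = −20·log₁₀(r₂/r₁).
ΔL = −20·log₁₀(5) = -13.98 dB.

-14.0 dB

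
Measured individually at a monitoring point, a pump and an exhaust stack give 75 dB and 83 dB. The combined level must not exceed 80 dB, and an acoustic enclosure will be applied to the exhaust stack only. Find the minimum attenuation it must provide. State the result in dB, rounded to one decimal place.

The untreated sources together contribute 10^(75/10) = 3.162e+07, i.e. 75.00 dB.
To meet 80 dB overall, the treated exhaust stack may contribute at most 10^(80/10) − 3.162e+07 = 6.838e+07, i.e. 78.35 dB.
Required insertion loss = 83 − 78.35 = 4.65 dB.

4.7 dB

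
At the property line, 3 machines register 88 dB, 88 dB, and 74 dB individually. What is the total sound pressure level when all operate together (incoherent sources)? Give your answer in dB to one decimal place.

For uncorrelated sources the intensities add, so convert each level to linear form, sum, and take 10·log₁₀ of the total.
Σ 10^(L/10) = 10^(88/10) + 10^(88/10) + 10^(74/10) = 1.287e+09.
L_total = 10·log₁₀(1.287e+09) = 91.10 dB.

91.1 dB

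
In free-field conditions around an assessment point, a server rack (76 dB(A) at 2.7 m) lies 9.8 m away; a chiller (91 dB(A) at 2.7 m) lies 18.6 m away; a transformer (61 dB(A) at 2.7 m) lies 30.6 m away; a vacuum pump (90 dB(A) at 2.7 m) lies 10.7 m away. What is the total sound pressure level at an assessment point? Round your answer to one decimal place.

First find each source's level at the receiver (point-source: −20·log₁₀(r/r_ref)), then combine on an intensity basis.
server rack: 76 − 20·log₁₀(9.8/2.7) = 76 − 11.20 = 64.80 dB(A).
chiller: 91 − 20·log₁₀(18.6/2.7) = 91 − 16.76 = 74.24 dB(A).
transformer: 61 − 20·log₁₀(30.6/2.7) = 61 − 21.09 = 39.91 dB(A).
vacuum pump: 90 − 20·log₁₀(10.7/2.7) = 90 − 11.96 = 78.04 dB(A).
Σ 10^(L/10) = 9.323e+07 → L_total = 10·log₁₀(9.323e+07) = 79.70 dB(A).

79.7 dB(A)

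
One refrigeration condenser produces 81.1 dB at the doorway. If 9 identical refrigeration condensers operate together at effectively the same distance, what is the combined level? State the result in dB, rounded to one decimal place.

90.6 dB

N identical incoherent sources raise the level by 10·log₁₀ N.
L_total = 81.1 + 10·log₁₀(9) = 81.1 + 9.542 = 90.64 dB.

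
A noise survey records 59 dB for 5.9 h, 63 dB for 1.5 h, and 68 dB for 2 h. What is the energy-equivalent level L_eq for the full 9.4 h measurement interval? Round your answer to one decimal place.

L_eq = 10·log₁₀[(1/T)·Σ tᵢ·10^(Lᵢ/10)] with T = 9.4 h.
Σ tᵢ·10^(Lᵢ/10) = 5.9·10^(59/10) + 1.5·10^(63/10) + 2·10^(68/10) = 2.030e+07.
L_eq = 10·log₁₀(2.030e+07/9.4) = 63.34 dB.

63.3 dB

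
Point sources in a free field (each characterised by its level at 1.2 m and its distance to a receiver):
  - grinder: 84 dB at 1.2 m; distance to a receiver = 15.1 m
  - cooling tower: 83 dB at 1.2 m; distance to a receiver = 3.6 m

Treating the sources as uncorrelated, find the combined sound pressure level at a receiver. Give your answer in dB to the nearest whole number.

Apply inverse-square spreading to bring every level to the receiver, then sum 10^(L/10).
grinder: 84 − 20·log₁₀(15.1/1.2) = 84 − 22.00 = 62.00 dB.
cooling tower: 83 − 20·log₁₀(3.6/1.2) = 83 − 9.54 = 73.46 dB.
Σ 10^(L/10) = 2.376e+07 → L_total = 10·log₁₀(2.376e+07) = 73.76 dB.

74 dB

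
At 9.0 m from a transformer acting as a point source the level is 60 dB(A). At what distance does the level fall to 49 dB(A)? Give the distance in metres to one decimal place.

The 11.0 dB drop corresponds to a distance ratio of 10^(11.0/20) for a point source.
r₂ = 9.0·10^((60−49)/20) = 9.0·10^(11.0/20) = 31.93 m.

31.9 m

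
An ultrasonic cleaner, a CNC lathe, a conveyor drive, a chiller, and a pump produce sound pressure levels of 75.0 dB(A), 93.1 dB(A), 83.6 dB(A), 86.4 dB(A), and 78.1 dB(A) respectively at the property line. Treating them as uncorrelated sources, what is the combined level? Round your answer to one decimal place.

94.5 dB(A)

For uncorrelated sources the intensities add, so convert each level to linear form, sum, and take 10·log₁₀ of the total.
Σ 10^(L/10) = 10^(75.0/10) + 10^(93.1/10) + 10^(83.6/10) + 10^(86.4/10) + 10^(78.1/10) = 2.804e+09.
L_total = 10·log₁₀(2.804e+09) = 94.48 dB(A).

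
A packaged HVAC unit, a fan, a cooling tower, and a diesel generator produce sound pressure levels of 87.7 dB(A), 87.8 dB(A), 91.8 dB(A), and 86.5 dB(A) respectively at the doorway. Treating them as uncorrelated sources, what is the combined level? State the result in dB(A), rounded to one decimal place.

95.0 dB(A)

For uncorrelated sources the intensities add, so convert each level to linear form, sum, and take 10·log₁₀ of the total.
Σ 10^(L/10) = 10^(87.7/10) + 10^(87.8/10) + 10^(91.8/10) + 10^(86.5/10) = 3.152e+09.
L_total = 10·log₁₀(3.152e+09) = 94.99 dB(A).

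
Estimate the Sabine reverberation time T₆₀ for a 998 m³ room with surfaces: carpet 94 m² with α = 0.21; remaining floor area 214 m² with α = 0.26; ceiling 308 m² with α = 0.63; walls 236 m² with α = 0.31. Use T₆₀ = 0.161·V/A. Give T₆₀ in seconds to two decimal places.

Total absorption A = 94·0.21 + 214·0.26 + 308·0.63 + 236·0.31 = 342.58 m² sabins.
T₆₀ = 0.161·V/A = 0.161·998/342.58 = 0.469 s.

0.47 s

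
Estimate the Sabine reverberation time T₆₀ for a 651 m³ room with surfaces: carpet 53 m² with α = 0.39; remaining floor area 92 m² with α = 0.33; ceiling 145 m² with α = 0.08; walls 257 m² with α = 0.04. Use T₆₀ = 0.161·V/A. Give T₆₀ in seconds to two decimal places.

1.44 s

A = Σ Sᵢαᵢ = 53·0.39 + 92·0.33 + 145·0.08 + 257·0.04 = 72.91 m².
T₆₀ = 0.161 × 651 / 72.91 = 1.438 s.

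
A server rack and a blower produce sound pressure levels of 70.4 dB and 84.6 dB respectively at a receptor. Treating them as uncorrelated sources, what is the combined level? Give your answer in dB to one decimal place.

84.8 dB

Incoherent sources combine by intensity addition: L_total = 10·log₁₀(Σ 10^(L_i/10)).
Σ 10^(L/10) = 10^(70.4/10) + 10^(84.6/10) = 2.994e+08.
L_total = 10·log₁₀(2.994e+08) = 84.76 dB.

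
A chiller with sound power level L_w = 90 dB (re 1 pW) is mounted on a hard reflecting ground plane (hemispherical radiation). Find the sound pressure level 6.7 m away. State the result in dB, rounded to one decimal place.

65.5 dB

L_p = L_w − 10·log₁₀(2π·r²) with r = 6.7 m.
2π·r² = 282.1 m², 10·log₁₀ of that is 24.503 dB.
L_p = 90 − 24.503 = 65.50 dB.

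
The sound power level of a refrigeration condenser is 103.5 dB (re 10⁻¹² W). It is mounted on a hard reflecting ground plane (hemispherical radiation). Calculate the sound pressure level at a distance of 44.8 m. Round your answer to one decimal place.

62.5 dB

The power spreads over a hemisphere of area 2π·r², so L_p = L_w − 10·log₁₀(2π·r²).
2π·r² = 1.261e+04 m², 10·log₁₀ of that is 41.007 dB.
L_p = 103.5 − 41.007 = 62.49 dB.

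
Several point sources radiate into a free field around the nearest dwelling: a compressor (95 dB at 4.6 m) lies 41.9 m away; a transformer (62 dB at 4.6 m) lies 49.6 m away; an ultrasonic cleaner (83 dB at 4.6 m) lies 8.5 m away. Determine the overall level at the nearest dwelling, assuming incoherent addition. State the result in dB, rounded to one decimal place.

79.8 dB

Apply inverse-square spreading to bring every level to the receiver, then sum 10^(L/10).
compressor: 95 − 20·log₁₀(41.9/4.6) = 95 − 19.19 = 75.81 dB.
transformer: 62 − 20·log₁₀(49.6/4.6) = 62 − 20.65 = 41.35 dB.
ultrasonic cleaner: 83 − 20·log₁₀(8.5/4.6) = 83 − 5.33 = 77.67 dB.
Σ 10^(L/10) = 9.656e+07 → L_total = 10·log₁₀(9.656e+07) = 79.85 dB.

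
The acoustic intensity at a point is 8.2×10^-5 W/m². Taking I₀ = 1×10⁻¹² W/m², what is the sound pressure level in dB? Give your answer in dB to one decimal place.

I/I₀ = 8.2×10^-5/10⁻¹² = 8.2×10^7, and L = 10·log₁₀(I/I₀).
L = 10·(0.9138 + 7) = 79.14 dB.

79.1 dB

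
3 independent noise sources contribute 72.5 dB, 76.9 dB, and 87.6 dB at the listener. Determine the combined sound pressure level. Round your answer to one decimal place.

Incoherent sources combine by intensity addition: L_total = 10·log₁₀(Σ 10^(L_i/10)).
Σ 10^(L/10) = 10^(72.5/10) + 10^(76.9/10) + 10^(87.6/10) = 6.422e+08.
L_total = 10·log₁₀(6.422e+08) = 88.08 dB.

88.1 dB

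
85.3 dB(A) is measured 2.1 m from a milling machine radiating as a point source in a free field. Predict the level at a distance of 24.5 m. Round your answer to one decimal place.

64.0 dB(A)

Point-source attenuation: ΔL = 20·log₁₀(r₂/r₁) = 20·log₁₀(24.5/2.1) = 21.339 dB.
L₂ = 85.3 − 20·log₁₀(24.5/2.1) = 85.3 − 21.339 = 63.96 dB(A).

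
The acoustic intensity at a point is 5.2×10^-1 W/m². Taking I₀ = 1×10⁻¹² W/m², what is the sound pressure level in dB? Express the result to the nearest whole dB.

117 dB

L = 10·log₁₀(I/I₀) = 10·log₁₀(5.2×10^-1/10⁻¹²) = 10·log₁₀(5.2×10^11).
L = 10·(0.7160 + 11) = 117.16 dB.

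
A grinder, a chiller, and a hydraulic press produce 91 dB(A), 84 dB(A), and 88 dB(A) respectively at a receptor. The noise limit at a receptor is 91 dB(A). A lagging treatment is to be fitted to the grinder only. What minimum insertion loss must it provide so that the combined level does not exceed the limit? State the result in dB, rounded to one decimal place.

Fixed contribution from the other sources: Σ 10^(L/10) = 10^(84/10) + 10^(88/10) = 8.821e+08 (89.46 dB(A)).
To meet 91 dB(A) overall, the treated grinder may contribute at most 10^(91/10) − 8.821e+08 = 3.768e+08, i.e. 85.76 dB(A).
So the grinder must be reduced from 91 to 85.76 dB(A): IL = 5.24 dB.

5.2 dB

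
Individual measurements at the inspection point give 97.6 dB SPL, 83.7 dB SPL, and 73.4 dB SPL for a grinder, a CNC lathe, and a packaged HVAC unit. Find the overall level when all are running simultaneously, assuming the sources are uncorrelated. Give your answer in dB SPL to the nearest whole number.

98 dB SPL

Incoherent sources combine by intensity addition: L_total = 10·log₁₀(Σ 10^(L_i/10)).
Σ 10^(L/10) = 10^(97.6/10) + 10^(83.7/10) + 10^(73.4/10) = 6.011e+09.
L_total = 10·log₁₀(6.011e+09) = 97.79 dB SPL.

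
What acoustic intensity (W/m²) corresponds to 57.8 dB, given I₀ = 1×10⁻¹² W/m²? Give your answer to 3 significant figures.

6.03e-07 W/m²

I = I₀·10^(L/10) = 10⁻¹² × 10^(57.8/10) = 10^(-6.220).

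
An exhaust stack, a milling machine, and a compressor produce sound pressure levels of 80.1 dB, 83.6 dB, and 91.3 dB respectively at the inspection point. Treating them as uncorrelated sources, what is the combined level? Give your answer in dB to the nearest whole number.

92 dB

Incoherent sources combine by intensity addition: L_total = 10·log₁₀(Σ 10^(L_i/10)).
Σ 10^(L/10) = 10^(80.1/10) + 10^(83.6/10) + 10^(91.3/10) = 1.680e+09.
L_total = 10·log₁₀(1.680e+09) = 92.25 dB.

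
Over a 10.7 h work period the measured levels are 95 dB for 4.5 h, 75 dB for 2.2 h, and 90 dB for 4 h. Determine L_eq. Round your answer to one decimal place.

92.3 dB

Weight each interval's intensity by its duration and average over T = 10.7 h:
Σ tᵢ·10^(Lᵢ/10) = 4.5·10^(95/10) + 2.2·10^(75/10) + 4·10^(90/10) = 1.830e+10.
L_eq = 10·log₁₀(1.830e+10/10.7) = 92.33 dB.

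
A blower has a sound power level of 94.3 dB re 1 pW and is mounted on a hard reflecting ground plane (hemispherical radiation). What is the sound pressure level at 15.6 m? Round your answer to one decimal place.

62.5 dB

Free-field hemispherical radiation: L_p = L_w − 10·log₁₀(2π·r²), r = 15.6 m.
2π·r² = 1529 m², 10·log₁₀ of that is 31.844 dB.
L_p = 94.3 − 31.844 = 62.46 dB.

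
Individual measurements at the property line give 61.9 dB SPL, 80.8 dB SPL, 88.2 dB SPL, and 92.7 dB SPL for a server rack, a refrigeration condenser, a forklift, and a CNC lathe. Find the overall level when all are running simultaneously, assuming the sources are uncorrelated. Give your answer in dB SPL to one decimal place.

For uncorrelated sources the intensities add, so convert each level to linear form, sum, and take 10·log₁₀ of the total.
Σ 10^(L/10) = 10^(61.9/10) + 10^(80.8/10) + 10^(88.2/10) + 10^(92.7/10) = 2.645e+09.
L_total = 10·log₁₀(2.645e+09) = 94.22 dB SPL.

94.2 dB SPL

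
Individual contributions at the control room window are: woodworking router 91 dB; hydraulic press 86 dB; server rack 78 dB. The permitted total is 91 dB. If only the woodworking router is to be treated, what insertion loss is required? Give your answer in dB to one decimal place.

2.0 dB

Fixed contribution from the other sources: Σ 10^(L/10) = 10^(86/10) + 10^(78/10) = 4.612e+08 (86.64 dB).
The limit corresponds to 10^(91/10) = 1.259e+09; subtracting the fixed part leaves 7.977e+08 for the woodworking router, i.e. 89.02 dB.
So the woodworking router must be reduced from 91 to 89.02 dB: IL = 1.98 dB.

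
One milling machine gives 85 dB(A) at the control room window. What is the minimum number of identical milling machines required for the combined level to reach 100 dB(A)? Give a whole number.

The shortfall is 100 − 85 = 15.0 dB, and N units add 10·log₁₀ N, so need 10·log₁₀ N ≥ 15.0.
N ≥ 10^(15.0/10) = 31.623, so N = 32.

32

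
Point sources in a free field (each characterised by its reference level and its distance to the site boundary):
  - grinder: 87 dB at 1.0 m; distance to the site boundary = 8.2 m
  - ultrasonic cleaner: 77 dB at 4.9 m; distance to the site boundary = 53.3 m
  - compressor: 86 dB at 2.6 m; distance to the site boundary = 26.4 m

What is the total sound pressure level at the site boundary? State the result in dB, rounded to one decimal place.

70.7 dB

Apply inverse-square spreading to bring every level to the receiver, then sum 10^(L/10).
grinder: 87 − 20·log₁₀(8.2/1.0) = 87 − 18.28 = 68.72 dB.
ultrasonic cleaner: 77 − 20·log₁₀(53.3/4.9) = 77 − 20.73 = 56.27 dB.
compressor: 86 − 20·log₁₀(26.4/2.6) = 86 − 20.13 = 65.87 dB.
Σ 10^(L/10) = 1.174e+07 → L_total = 10·log₁₀(1.174e+07) = 70.70 dB.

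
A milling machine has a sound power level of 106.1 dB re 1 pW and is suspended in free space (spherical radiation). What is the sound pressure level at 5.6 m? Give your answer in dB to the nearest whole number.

L_p = L_w − 10·log₁₀(4π·r²) with r = 5.6 m.
4π·r² = 394.1 m², 10·log₁₀ of that is 25.956 dB.
L_p = 106.1 − 25.956 = 80.14 dB.

80 dB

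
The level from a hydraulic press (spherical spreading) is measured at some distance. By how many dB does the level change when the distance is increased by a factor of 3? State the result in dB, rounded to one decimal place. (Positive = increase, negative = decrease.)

-9.5 dB

With spherical spreading the level changes by −20·log₁₀(r₂/r₁).
ΔL = −20·log₁₀(3) = -9.54 dB.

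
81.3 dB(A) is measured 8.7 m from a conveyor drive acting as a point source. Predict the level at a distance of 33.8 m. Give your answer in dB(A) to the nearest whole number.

For a point source, L₂ = L₁ − 20·log₁₀(r₂/r₁).
L₂ = 81.3 − 20·log₁₀(33.8/8.7) = 81.3 − 11.788 = 69.51 dB(A).

70 dB(A)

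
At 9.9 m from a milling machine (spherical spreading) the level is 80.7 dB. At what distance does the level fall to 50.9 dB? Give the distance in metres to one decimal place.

305.9 m

Point-source spreading drops the level by 20·log₁₀(r₂/r₁); inverting, r₂/r₁ = 10^(ΔL/20).
r₂ = 9.9·10^((80.7−50.9)/20) = 9.9·10^(29.8/20) = 305.94 m.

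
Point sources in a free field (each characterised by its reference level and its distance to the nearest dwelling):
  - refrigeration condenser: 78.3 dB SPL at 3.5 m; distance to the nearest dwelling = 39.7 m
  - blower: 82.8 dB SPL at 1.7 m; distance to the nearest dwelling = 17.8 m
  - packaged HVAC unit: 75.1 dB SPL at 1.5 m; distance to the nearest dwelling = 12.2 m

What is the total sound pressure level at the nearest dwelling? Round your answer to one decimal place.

Apply inverse-square spreading to bring every level to the receiver, then sum 10^(L/10).
refrigeration condenser: 78.3 − 20·log₁₀(39.7/3.5) = 78.3 − 21.09 = 57.21 dB SPL.
blower: 82.8 − 20·log₁₀(17.8/1.7) = 82.8 − 20.40 = 62.40 dB SPL.
packaged HVAC unit: 75.1 − 20·log₁₀(12.2/1.5) = 75.1 − 18.21 = 56.89 dB SPL.
Σ 10^(L/10) = 2.753e+06 → L_total = 10·log₁₀(2.753e+06) = 64.40 dB SPL.

64.4 dB SPL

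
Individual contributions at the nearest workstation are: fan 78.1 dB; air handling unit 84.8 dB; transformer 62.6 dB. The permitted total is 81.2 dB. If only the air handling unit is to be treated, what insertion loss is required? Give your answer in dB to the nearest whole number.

Fixed contribution from the other sources: Σ 10^(L/10) = 10^(78.1/10) + 10^(62.6/10) = 6.639e+07 (78.22 dB).
The limit corresponds to 10^(81.2/10) = 1.318e+08; subtracting the fixed part leaves 6.544e+07 for the air handling unit, i.e. 78.16 dB.
So the air handling unit must be reduced from 84.8 to 78.16 dB: IL = 6.64 dB.

7 dB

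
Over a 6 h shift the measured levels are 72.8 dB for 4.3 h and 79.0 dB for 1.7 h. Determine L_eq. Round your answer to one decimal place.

75.6 dB

L_eq = 10·log₁₀[(1/T)·Σ tᵢ·10^(Lᵢ/10)] with T = 6 h.
Σ tᵢ·10^(Lᵢ/10) = 4.3·10^(72.8/10) + 1.7·10^(79.0/10) = 2.170e+08.
L_eq = 10·log₁₀(2.170e+08/6) = 75.58 dB.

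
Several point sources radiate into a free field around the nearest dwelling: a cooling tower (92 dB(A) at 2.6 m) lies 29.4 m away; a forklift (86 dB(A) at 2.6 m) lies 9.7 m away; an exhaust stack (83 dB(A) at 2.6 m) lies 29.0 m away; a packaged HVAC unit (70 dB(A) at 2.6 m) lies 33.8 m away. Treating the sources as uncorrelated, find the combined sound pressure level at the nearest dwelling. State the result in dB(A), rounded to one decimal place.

76.3 dB(A)

First find each source's level at the receiver (point-source: −20·log₁₀(r/r_ref)), then combine on an intensity basis.
cooling tower: 92 − 20·log₁₀(29.4/2.6) = 92 − 21.07 = 70.93 dB(A).
forklift: 86 − 20·log₁₀(9.7/2.6) = 86 − 11.44 = 74.56 dB(A).
exhaust stack: 83 − 20·log₁₀(29.0/2.6) = 83 − 20.95 = 62.05 dB(A).
packaged HVAC unit: 70 − 20·log₁₀(33.8/2.6) = 70 − 22.28 = 47.72 dB(A).
Σ 10^(L/10) = 4.266e+07 → L_total = 10·log₁₀(4.266e+07) = 76.30 dB(A).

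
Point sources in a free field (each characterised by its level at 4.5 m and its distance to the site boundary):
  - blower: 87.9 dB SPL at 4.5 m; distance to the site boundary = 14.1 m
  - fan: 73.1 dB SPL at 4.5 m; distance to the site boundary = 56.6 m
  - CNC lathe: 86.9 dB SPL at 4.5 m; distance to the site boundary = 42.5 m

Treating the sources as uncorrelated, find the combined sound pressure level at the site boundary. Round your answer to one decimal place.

78.4 dB SPL

Apply inverse-square spreading to bring every level to the receiver, then sum 10^(L/10).
blower: 87.9 − 20·log₁₀(14.1/4.5) = 87.9 − 9.92 = 77.98 dB SPL.
fan: 73.1 − 20·log₁₀(56.6/4.5) = 73.1 − 21.99 = 51.11 dB SPL.
CNC lathe: 86.9 − 20·log₁₀(42.5/4.5) = 86.9 − 19.50 = 67.40 dB SPL.
Σ 10^(L/10) = 6.842e+07 → L_total = 10·log₁₀(6.842e+07) = 78.35 dB SPL.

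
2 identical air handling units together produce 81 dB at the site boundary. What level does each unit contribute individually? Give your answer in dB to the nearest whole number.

Dividing the total intensity by 2 lowers the level by 10·log₁₀ 2 = 3.010 dB: L₁ = 81 − 3.010.

78 dB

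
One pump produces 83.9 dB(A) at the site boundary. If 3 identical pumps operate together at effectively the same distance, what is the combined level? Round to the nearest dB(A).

89 dB(A)

L_total = L₁ + 10·log₁₀ N for N identical incoherent sources.
L_total = 83.9 + 10·log₁₀(3) = 83.9 + 4.771 = 88.67 dB(A).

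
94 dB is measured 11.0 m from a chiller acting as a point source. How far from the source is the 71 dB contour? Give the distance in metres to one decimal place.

155.4 m

For a point source L₁ − L₂ = 20·log₁₀(r₂/r₁), so r₂ = r₁·10^((L₁−L₂)/20).
r₂ = 11.0·10^((94−71)/20) = 11.0·10^(23.0/20) = 155.38 m.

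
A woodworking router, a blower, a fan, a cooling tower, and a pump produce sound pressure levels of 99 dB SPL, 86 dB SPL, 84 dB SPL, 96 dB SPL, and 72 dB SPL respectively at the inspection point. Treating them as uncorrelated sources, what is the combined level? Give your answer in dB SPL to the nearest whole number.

Incoherent sources combine by intensity addition: L_total = 10·log₁₀(Σ 10^(L_i/10)).
Σ 10^(L/10) = 10^(99/10) + 10^(86/10) + 10^(84/10) + 10^(96/10) + 10^(72/10) = 1.259e+10.
L_total = 10·log₁₀(1.259e+10) = 101.00 dB SPL.

101 dB SPL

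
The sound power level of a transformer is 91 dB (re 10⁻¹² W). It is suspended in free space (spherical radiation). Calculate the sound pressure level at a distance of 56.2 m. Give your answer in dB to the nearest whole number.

L_p = L_w − 10·log₁₀(4π·r²) with r = 56.2 m.
4π·r² = 3.969e+04 m², 10·log₁₀ of that is 45.987 dB.
L_p = 91 − 45.987 = 45.01 dB.

45 dB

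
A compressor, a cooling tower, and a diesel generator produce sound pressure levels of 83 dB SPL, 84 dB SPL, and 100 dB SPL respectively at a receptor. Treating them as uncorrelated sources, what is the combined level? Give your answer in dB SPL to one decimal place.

100.2 dB SPL

Incoherent sources combine by intensity addition: L_total = 10·log₁₀(Σ 10^(L_i/10)).
Σ 10^(L/10) = 10^(83/10) + 10^(84/10) + 10^(100/10) = 1.045e+10.
L_total = 10·log₁₀(1.045e+10) = 100.19 dB SPL.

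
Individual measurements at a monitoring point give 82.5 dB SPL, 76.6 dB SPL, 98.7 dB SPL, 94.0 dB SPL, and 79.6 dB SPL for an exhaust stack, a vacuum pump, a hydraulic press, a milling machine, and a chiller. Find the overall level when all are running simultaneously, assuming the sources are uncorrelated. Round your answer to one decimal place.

100.1 dB SPL

For uncorrelated sources the intensities add, so convert each level to linear form, sum, and take 10·log₁₀ of the total.
Σ 10^(L/10) = 10^(82.5/10) + 10^(76.6/10) + 10^(98.7/10) + 10^(94.0/10) + 10^(79.6/10) = 1.024e+10.
L_total = 10·log₁₀(1.024e+10) = 100.10 dB SPL.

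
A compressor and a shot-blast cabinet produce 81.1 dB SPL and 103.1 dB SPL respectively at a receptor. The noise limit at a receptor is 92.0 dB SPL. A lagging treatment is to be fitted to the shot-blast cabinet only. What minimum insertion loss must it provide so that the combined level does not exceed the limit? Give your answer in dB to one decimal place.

The untreated sources together contribute 10^(81.1/10) = 1.288e+08, i.e. 81.10 dB SPL.
The limit corresponds to 10^(92.0/10) = 1.585e+09; subtracting the fixed part leaves 1.456e+09 for the shot-blast cabinet, i.e. 91.63 dB SPL.
So the shot-blast cabinet must be reduced from 103.1 to 91.63 dB SPL: IL = 11.47 dB.

11.5 dB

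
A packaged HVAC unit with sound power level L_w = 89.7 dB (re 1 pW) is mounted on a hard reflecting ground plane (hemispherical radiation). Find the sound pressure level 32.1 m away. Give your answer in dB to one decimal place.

L_p = L_w − 10·log₁₀(2π·r²) with r = 32.1 m.
2π·r² = 6474 m², 10·log₁₀ of that is 38.112 dB.
L_p = 89.7 − 38.112 = 51.59 dB.

51.6 dB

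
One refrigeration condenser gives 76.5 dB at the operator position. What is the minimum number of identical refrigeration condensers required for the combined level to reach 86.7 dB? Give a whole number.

11

Need L₁ + 10·log₁₀ N ≥ 86.7, i.e. log₁₀ N ≥ 1.02.
N ≥ 10^(10.2/10) = 10.471, so N = 11.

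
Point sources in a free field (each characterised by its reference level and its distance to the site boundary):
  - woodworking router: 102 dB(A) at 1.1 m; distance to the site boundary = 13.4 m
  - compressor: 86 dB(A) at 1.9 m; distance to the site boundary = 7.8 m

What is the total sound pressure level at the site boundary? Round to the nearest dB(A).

Apply inverse-square spreading to bring every level to the receiver, then sum 10^(L/10).
woodworking router: 102 − 20·log₁₀(13.4/1.1) = 102 − 21.71 = 80.29 dB(A).
compressor: 86 − 20·log₁₀(7.8/1.9) = 86 − 12.27 = 73.73 dB(A).
Σ 10^(L/10) = 1.304e+08 → L_total = 10·log₁₀(1.304e+08) = 81.15 dB(A).

81 dB(A)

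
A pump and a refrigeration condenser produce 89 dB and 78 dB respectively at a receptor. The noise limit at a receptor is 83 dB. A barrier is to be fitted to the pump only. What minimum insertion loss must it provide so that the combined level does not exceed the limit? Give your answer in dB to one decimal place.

The untreated sources together contribute 10^(78/10) = 6.310e+07, i.e. 78.00 dB.
To meet 83 dB overall, the treated pump may contribute at most 10^(83/10) − 6.310e+07 = 1.364e+08, i.e. 81.35 dB.
So the pump must be reduced from 89 to 81.35 dB: IL = 7.65 dB.

7.7 dB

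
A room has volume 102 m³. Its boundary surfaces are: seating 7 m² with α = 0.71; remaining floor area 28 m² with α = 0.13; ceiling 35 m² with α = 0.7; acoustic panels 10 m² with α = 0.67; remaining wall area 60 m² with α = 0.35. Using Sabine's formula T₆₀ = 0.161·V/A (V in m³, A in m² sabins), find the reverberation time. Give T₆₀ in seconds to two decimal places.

0.27 s

A = Σ Sᵢαᵢ = 7·0.71 + 28·0.13 + 35·0.7 + 10·0.67 + 60·0.35 = 60.81 m².
T₆₀ = 0.161 × 102 / 60.81 = 0.270 s.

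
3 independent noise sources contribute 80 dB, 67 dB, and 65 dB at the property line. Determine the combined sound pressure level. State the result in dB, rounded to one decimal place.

80.3 dB

Incoherent sources combine by intensity addition: L_total = 10·log₁₀(Σ 10^(L_i/10)).
Σ 10^(L/10) = 10^(80/10) + 10^(67/10) + 10^(65/10) = 1.082e+08.
L_total = 10·log₁₀(1.082e+08) = 80.34 dB.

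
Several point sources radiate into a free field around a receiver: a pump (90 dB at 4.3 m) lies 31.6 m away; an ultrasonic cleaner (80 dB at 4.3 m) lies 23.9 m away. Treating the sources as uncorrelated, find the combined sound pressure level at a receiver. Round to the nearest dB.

73 dB

Propagate each source to the receiver with L = L_ref − 20·log₁₀(r/r_ref), then add intensities.
pump: 90 − 20·log₁₀(31.6/4.3) = 90 − 17.32 = 72.68 dB.
ultrasonic cleaner: 80 − 20·log₁₀(23.9/4.3) = 80 − 14.90 = 65.10 dB.
Σ 10^(L/10) = 2.175e+07 → L_total = 10·log₁₀(2.175e+07) = 73.38 dB.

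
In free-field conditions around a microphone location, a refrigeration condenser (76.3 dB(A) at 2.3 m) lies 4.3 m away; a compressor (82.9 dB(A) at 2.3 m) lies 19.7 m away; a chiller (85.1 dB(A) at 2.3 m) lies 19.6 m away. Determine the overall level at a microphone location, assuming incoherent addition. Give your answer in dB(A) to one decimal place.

72.9 dB(A)

Apply inverse-square spreading to bring every level to the receiver, then sum 10^(L/10).
refrigeration condenser: 76.3 − 20·log₁₀(4.3/2.3) = 76.3 − 5.43 = 70.87 dB(A).
compressor: 82.9 − 20·log₁₀(19.7/2.3) = 82.9 − 18.65 = 64.25 dB(A).
chiller: 85.1 − 20·log₁₀(19.6/2.3) = 85.1 − 18.61 = 66.49 dB(A).
Σ 10^(L/10) = 1.932e+07 → L_total = 10·log₁₀(1.932e+07) = 72.86 dB(A).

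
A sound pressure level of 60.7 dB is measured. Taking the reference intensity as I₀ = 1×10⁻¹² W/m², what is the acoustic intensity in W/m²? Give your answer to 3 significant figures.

1.17e-06 W/m²

I = I₀·10^(L/10) = 10⁻¹² × 10^(60.7/10) = 10^(-5.930).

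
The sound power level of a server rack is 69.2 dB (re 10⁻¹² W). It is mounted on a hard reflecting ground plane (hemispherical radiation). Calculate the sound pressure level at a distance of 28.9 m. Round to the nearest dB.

32 dB

Free-field hemispherical radiation: L_p = L_w − 10·log₁₀(2π·r²), r = 28.9 m.
2π·r² = 5248 m², 10·log₁₀ of that is 37.200 dB.
L_p = 69.2 − 37.200 = 32.00 dB.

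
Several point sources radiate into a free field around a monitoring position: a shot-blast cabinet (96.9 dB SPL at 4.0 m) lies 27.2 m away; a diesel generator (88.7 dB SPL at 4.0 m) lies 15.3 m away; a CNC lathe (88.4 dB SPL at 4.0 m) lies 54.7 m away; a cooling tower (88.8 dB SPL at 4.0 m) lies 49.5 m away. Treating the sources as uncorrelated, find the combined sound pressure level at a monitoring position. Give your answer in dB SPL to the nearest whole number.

82 dB SPL

Propagate each source to the receiver with L = L_ref − 20·log₁₀(r/r_ref), then add intensities.
shot-blast cabinet: 96.9 − 20·log₁₀(27.2/4.0) = 96.9 − 16.65 = 80.25 dB SPL.
diesel generator: 88.7 − 20·log₁₀(15.3/4.0) = 88.7 − 11.65 = 77.05 dB SPL.
CNC lathe: 88.4 − 20·log₁₀(54.7/4.0) = 88.4 − 22.72 = 65.68 dB SPL.
cooling tower: 88.8 − 20·log₁₀(49.5/4.0) = 88.8 − 21.85 = 66.95 dB SPL.
Σ 10^(L/10) = 1.652e+08 → L_total = 10·log₁₀(1.652e+08) = 82.18 dB SPL.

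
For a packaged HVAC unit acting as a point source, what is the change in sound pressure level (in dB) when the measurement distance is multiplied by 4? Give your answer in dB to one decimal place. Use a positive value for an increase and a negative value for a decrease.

Point-source spreading: ΔL = −20·log₁₀(r₂/r₁).
ΔL = −20·log₁₀(4) = -12.04 dB.

-12.0 dB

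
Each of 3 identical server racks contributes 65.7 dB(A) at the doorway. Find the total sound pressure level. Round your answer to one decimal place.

N identical incoherent sources raise the level by 10·log₁₀ N.
L_total = 65.7 + 10·log₁₀(3) = 65.7 + 4.771 = 70.47 dB(A).

70.5 dB(A)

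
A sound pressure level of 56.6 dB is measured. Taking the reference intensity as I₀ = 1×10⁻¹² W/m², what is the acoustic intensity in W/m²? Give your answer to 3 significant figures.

4.57e-07 W/m²

L = 10·log₁₀(I/I₀) ⇒ I = I₀·10^(L/10) = 10⁻¹² × 10^5.66.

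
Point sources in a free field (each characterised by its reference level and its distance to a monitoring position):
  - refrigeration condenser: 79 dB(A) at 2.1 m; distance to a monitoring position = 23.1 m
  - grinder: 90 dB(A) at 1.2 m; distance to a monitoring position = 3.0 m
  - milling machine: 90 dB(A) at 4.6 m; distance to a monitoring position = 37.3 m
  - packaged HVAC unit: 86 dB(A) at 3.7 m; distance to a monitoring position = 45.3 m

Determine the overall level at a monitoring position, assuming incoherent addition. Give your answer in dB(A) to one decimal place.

Propagate each source to the receiver with L = L_ref − 20·log₁₀(r/r_ref), then add intensities.
refrigeration condenser: 79 − 20·log₁₀(23.1/2.1) = 79 − 20.83 = 58.17 dB(A).
grinder: 90 − 20·log₁₀(3.0/1.2) = 90 − 7.96 = 82.04 dB(A).
milling machine: 90 − 20·log₁₀(37.3/4.6) = 90 − 18.18 = 71.82 dB(A).
packaged HVAC unit: 86 − 20·log₁₀(45.3/3.7) = 86 − 21.76 = 64.24 dB(A).
Σ 10^(L/10) = 1.785e+08 → L_total = 10·log₁₀(1.785e+08) = 82.52 dB(A).

82.5 dB(A)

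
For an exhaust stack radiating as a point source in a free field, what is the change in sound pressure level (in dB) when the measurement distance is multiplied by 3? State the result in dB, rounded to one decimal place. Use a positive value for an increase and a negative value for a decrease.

-9.5 dB

With spherical spreading the level changes by −20·log₁₀(r₂/r₁).
ΔL = −20·log₁₀(3) = -9.54 dB.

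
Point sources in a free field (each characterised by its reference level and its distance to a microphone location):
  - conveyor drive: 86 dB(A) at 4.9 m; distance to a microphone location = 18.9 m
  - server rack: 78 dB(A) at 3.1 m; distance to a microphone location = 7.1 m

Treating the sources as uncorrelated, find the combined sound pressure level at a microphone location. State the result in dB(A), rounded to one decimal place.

75.9 dB(A)

Apply inverse-square spreading to bring every level to the receiver, then sum 10^(L/10).
conveyor drive: 86 − 20·log₁₀(18.9/4.9) = 86 − 11.73 = 74.27 dB(A).
server rack: 78 − 20·log₁₀(7.1/3.1) = 78 − 7.20 = 70.80 dB(A).
Σ 10^(L/10) = 3.879e+07 → L_total = 10·log₁₀(3.879e+07) = 75.89 dB(A).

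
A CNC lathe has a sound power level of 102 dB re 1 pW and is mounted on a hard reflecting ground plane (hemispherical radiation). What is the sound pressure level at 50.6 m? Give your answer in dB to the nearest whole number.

The power spreads over a hemisphere of area 2π·r², so L_p = L_w − 10·log₁₀(2π·r²).
2π·r² = 1.609e+04 m², 10·log₁₀ of that is 42.065 dB.
L_p = 102 − 42.065 = 59.94 dB.

60 dB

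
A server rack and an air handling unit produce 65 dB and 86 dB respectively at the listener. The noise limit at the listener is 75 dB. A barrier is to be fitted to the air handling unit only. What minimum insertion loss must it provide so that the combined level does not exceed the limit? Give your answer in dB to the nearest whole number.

Everything except the air handling unit sums to 10^(65/10) = 3.162e+06 in linear terms, 65.00 dB.
The limit corresponds to 10^(75/10) = 3.162e+07; subtracting the fixed part leaves 2.846e+07 for the air handling unit, i.e. 74.54 dB.
So the air handling unit must be reduced from 86 to 74.54 dB: IL = 11.46 dB.

11 dB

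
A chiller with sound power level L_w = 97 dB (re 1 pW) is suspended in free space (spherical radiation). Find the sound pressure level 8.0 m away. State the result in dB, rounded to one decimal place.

L_p = L_w − 10·log₁₀(4π·r²) with r = 8.0 m.
4π·r² = 804.2 m², 10·log₁₀ of that is 29.054 dB.
L_p = 97 − 29.054 = 67.95 dB.

67.9 dB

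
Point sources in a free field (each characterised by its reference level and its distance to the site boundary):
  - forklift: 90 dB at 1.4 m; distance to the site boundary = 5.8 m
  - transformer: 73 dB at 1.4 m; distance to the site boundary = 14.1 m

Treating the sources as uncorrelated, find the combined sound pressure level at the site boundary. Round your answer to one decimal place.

77.7 dB

Propagate each source to the receiver with L = L_ref − 20·log₁₀(r/r_ref), then add intensities.
forklift: 90 − 20·log₁₀(5.8/1.4) = 90 − 12.35 = 77.65 dB.
transformer: 73 − 20·log₁₀(14.1/1.4) = 73 − 20.06 = 52.94 dB.
Σ 10^(L/10) = 5.846e+07 → L_total = 10·log₁₀(5.846e+07) = 77.67 dB.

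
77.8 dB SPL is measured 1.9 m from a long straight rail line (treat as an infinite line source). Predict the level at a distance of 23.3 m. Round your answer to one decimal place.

Line-source attenuation: ΔL = 10·log₁₀(r₂/r₁) = 10·log₁₀(23.3/1.9) = 10.886 dB.
L₂ = 77.8 − 10·log₁₀(23.3/1.9) = 77.8 − 10.886 = 66.91 dB SPL.

66.9 dB SPL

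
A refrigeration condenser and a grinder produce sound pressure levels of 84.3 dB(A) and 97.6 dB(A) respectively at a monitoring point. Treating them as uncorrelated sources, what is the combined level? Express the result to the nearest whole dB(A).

98 dB(A)

For uncorrelated sources the intensities add, so convert each level to linear form, sum, and take 10·log₁₀ of the total.
Σ 10^(L/10) = 10^(84.3/10) + 10^(97.6/10) = 6.024e+09.
L_total = 10·log₁₀(6.024e+09) = 97.80 dB(A).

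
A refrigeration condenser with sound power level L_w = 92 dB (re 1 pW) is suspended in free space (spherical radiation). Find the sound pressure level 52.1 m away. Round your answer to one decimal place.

The power spreads over a sphere of area 4π·r², so L_p = L_w − 10·log₁₀(4π·r²).
4π·r² = 3.411e+04 m², 10·log₁₀ of that is 45.329 dB.
L_p = 92 − 45.329 = 46.67 dB.

46.7 dB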